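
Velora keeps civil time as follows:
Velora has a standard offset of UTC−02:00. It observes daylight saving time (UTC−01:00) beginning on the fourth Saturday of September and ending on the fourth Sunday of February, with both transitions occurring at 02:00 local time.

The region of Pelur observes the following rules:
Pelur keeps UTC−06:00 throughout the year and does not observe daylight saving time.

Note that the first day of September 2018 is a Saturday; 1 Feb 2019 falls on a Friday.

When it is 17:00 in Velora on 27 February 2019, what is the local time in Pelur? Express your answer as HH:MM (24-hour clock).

13:00

1 September 2018 is a Saturday, so the first Saturday is September 1 and the fourth is September 22.
1 February 2019 is a Friday, so the first Sunday is February 3 and the fourth is February 24.
27 February 2019 does not fall between 22 September 2018 and 24 February 2019, so daylight saving is not in effect and Velora is at UTC−02:00.
17:00 Velora + 2h = 19:00 UTC.
Pelur stays on UTC−06:00 all year.
19:00 UTC − 6h = 13:00 Pelur.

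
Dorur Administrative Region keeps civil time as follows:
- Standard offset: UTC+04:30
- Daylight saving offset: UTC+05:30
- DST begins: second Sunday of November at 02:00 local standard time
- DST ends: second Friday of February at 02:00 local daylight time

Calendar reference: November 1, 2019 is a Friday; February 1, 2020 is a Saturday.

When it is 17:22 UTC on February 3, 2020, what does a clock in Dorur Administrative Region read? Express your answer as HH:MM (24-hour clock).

22:52

1 November 2019 is a Friday, so the first Sunday is November 3 and the second is November 10.
1 February 2020 is a Saturday, so the first Friday is February 7 and the second is February 14.
At the standard offset (UTC+04:30), 17:22 UTC + 4h30m = 21:52 Dorur Administrative Region standard time.
The standard-time date in Dorur Administrative Region, February 3, 2020, lies within the daylight-saving period (10 November 2019 – 14 February 2020), so Dorur Administrative Region is on daylight time, UTC+05:30.
17:22 UTC + 5h30m = 22:52 local.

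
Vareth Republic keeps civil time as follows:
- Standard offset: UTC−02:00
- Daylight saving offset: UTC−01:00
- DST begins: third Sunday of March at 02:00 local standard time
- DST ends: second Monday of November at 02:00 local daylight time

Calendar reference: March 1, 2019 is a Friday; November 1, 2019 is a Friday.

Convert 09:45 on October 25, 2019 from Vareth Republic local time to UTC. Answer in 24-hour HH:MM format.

1 March 2019 is a Friday, so the first Sunday is March 3 and the third is March 17.
1 November 2019 is a Friday, so the first Monday is November 4 and the second is November 11.
October 25, 2019 falls between 17 March and 11 November, so daylight saving is in effect and Vareth Republic is at UTC−01:00.
09:45 local + 1h = 10:45 UTC.

10:45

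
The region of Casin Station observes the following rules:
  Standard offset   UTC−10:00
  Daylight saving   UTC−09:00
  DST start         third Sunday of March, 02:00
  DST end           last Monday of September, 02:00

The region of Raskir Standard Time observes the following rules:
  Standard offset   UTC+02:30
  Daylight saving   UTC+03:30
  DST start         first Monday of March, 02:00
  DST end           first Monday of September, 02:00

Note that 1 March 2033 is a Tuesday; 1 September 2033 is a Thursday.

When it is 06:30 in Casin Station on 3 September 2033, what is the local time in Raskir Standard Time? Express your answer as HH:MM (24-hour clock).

1 March 2033 is a Tuesday, so the first Sunday is March 6 and the third is March 20.
1 September 2033 is a Thursday, so Mondays fall on 5, 12, 19, 26; the last is September 26.
3 September 2033 lies within the daylight-saving period (20 March – 26 September), so Casin Station is on daylight time, UTC−09:00.
06:30 Casin Station + 9h = 15:30 UTC.
1 March 2033 is a Tuesday, so the first Monday is March 7.
1 September 2033 is a Thursday, so the first Monday is September 5.
At the standard offset (UTC+02:30), 15:30 UTC + 2h30m = 18:00 Raskir Standard Time standard time.
Daylight saving runs 7 March – 5 September; the standard-time date in Raskir Standard Time, 3 September 2033, is inside that window, so Raskir Standard Time is at UTC+03:30.
15:30 UTC + 3h30m = 19:00 Raskir Standard Time.

19:00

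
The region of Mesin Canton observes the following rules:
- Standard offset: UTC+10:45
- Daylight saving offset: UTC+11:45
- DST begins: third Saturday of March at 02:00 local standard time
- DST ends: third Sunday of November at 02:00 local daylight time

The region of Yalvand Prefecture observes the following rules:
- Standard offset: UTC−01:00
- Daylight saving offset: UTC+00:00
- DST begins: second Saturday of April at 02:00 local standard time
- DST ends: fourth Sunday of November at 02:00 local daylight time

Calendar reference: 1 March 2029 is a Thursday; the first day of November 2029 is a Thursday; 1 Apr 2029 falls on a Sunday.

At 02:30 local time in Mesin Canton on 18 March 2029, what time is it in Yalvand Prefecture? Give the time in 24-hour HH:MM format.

13:45

1 March 2029 is a Thursday, so the first Saturday is March 3 and the third is March 17.
1 November 2029 is a Thursday, so the first Sunday is November 4 and the third is November 18.
Daylight saving runs 17 March – 18 November; 18 March 2029 is inside that window, so Mesin Canton is at UTC+11:45.
02:30 Mesin Canton − 11h45m = 14:45 UTC (rolling into the previous day, 17 March 2029).
1 April 2029 is a Sunday, so the first Saturday is April 7 and the second is April 14.
1 November 2029 is a Thursday, so the first Sunday is November 4 and the fourth is November 25.
At the standard offset (UTC−01:00), 14:45 UTC − 1h = 13:45 Yalvand Prefecture standard time.
The standard-time date in Yalvand Prefecture, 17 March 2029, does not fall between 14 April and 25 November, so daylight saving is not in effect and Yalvand Prefecture is at UTC−01:00.
14:45 UTC − 1h = 13:45 Yalvand Prefecture.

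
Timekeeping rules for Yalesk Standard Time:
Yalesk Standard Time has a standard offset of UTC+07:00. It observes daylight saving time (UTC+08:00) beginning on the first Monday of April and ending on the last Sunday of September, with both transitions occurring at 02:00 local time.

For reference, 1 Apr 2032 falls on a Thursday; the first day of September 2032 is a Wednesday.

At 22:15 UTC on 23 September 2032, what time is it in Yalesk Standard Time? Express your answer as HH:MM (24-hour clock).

06:15

1 April 2032 is a Thursday, so the first Monday is April 5.
1 September 2032 is a Wednesday, so Sundays fall on 5, 12, 19, 26; the last is September 26.
At the standard offset (UTC+07:00), 22:15 UTC + 7h = 05:15 Yalesk Standard Time standard time (rolling into the next day, 24 September 2032).
The standard-time date in Yalesk Standard Time, 24 September 2032, falls between 5 April and 26 September, so daylight saving is in effect and Yalesk Standard Time is at UTC+08:00.
22:15 UTC + 8h = 06:15 local (rolling into the next day, 24 September 2032).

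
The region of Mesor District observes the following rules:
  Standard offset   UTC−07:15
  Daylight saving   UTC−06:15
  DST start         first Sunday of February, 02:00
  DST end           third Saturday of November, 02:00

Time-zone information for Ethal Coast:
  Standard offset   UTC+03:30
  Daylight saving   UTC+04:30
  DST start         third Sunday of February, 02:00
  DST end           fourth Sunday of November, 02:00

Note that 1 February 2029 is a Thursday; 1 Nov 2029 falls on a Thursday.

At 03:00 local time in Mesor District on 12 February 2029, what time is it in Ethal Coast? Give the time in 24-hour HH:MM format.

12:45

1 February 2029 is a Thursday, so the first Sunday is February 4.
1 November 2029 is a Thursday, so the first Saturday is November 3 and the third is November 17.
12 February 2029 lies within the daylight-saving period (4 February – 17 November), so Mesor District is on daylight time, UTC−06:15.
03:00 Mesor District + 6h15m = 09:15 UTC.
1 February 2029 is a Thursday, so the first Sunday is February 4 and the third is February 18.
1 November 2029 is a Thursday, so the first Sunday is November 4 and the fourth is November 25.
At the standard offset (UTC+03:30), 09:15 UTC + 3h30m = 12:45 Ethal Coast standard time.
The standard-time date in Ethal Coast, 12 February 2029, is outside the daylight-saving period (18 February – 25 November), so Ethal Coast is on standard time, UTC+03:30.
09:15 UTC + 3h30m = 12:45 Ethal Coast.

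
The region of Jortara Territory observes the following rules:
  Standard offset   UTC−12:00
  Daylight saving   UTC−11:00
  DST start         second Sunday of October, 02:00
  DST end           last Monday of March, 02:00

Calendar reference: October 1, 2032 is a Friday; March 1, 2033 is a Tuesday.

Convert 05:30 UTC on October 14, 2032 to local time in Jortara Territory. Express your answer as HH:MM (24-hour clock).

1 October 2032 is a Friday, so the first Sunday is October 3 and the second is October 10.
1 March 2033 is a Tuesday, so Mondays fall on 7, 14, 21, 28; the last is March 28.
At the standard offset (UTC−12:00), 05:30 UTC − 12h = 17:30 Jortara Territory standard time (rolling into the previous day, 13 October 2032).
The standard-time date in Jortara Territory, October 13, 2032, falls between 10 October 2032 and 28 March 2033, so daylight saving is in effect and Jortara Territory is at UTC−11:00.
05:30 UTC − 11h = 18:30 local (rolling into the previous day, 13 October 2032).

18:30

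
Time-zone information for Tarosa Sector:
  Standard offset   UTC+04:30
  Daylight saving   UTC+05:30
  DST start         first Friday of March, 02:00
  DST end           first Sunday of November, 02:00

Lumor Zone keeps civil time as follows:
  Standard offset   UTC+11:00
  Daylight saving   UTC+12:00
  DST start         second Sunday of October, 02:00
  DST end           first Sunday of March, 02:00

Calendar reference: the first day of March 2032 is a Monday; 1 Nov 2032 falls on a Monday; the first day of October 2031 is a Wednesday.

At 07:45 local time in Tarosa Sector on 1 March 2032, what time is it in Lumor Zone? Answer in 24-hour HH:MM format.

15:15

1 March 2032 is a Monday, so the first Friday is March 5.
1 November 2032 is a Monday, so the first Sunday is November 7.
Daylight saving runs 5 March – 7 November; 1 March 2032 is outside that window, so Tarosa Sector is on standard time at UTC+04:30.
07:45 Tarosa Sector − 4h30m = 03:15 UTC.
1 October 2031 is a Wednesday, so the first Sunday is October 5 and the second is October 12.
1 March 2032 is a Monday, so the first Sunday is March 7.
At the standard offset (UTC+11:00), 03:15 UTC + 11h = 14:15 Lumor Zone standard time.
Daylight saving runs 12 October 2031 – 7 March 2032; the standard-time date in Lumor Zone, 1 March 2032, is inside that window, so Lumor Zone is at UTC+12:00.
03:15 UTC + 12h = 15:15 Lumor Zone.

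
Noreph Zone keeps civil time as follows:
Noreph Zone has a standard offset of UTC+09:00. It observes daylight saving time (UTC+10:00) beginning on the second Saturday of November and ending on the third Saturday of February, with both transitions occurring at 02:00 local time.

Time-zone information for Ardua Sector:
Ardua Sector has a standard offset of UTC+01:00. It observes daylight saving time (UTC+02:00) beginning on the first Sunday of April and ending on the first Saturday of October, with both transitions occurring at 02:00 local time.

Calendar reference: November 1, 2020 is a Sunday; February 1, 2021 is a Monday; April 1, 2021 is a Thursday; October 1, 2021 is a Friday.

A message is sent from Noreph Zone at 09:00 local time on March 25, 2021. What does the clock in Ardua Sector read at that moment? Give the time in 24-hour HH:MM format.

1 November 2020 is a Sunday, so the first Saturday is November 7 and the second is November 14.
1 February 2021 is a Monday, so the first Saturday is February 6 and the third is February 20.
March 25, 2021 does not fall between 14 November 2020 and 20 February 2021, so daylight saving is not in effect and Noreph Zone is at UTC+09:00.
09:00 Noreph Zone − 9h = 00:00 UTC.
1 April 2021 is a Thursday, so the first Sunday is April 4.
1 October 2021 is a Friday, so the first Saturday is October 2.
At the standard offset (UTC+01:00), 00:00 UTC + 1h = 01:00 Ardua Sector standard time.
The standard-time date in Ardua Sector, March 25, 2021, is outside the daylight-saving period (4 April – 2 October), so Ardua Sector is on standard time, UTC+01:00.
00:00 UTC + 1h = 01:00 Ardua Sector.

01:00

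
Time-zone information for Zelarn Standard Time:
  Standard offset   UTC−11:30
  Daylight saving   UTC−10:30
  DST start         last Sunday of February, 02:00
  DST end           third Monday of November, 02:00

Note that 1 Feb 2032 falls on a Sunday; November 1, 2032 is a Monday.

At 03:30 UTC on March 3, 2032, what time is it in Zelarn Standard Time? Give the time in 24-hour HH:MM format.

1 February 2032 is a Sunday, so Sundays fall on 1, 8, 15, 22, 29; the last is February 29.
1 November 2032 is a Monday, so the first Monday is November 1 and the third is November 15.
At the standard offset (UTC−11:30), 03:30 UTC − 11h30m = 16:00 Zelarn Standard Time standard time (rolling into the previous day, 2 March 2032).
Daylight saving runs 29 February – 15 November; the standard-time date in Zelarn Standard Time, March 2, 2032, is inside that window, so Zelarn Standard Time is at UTC−10:30.
03:30 UTC − 10h30m = 17:00 local (rolling into the previous day, 2 March 2032).

17:00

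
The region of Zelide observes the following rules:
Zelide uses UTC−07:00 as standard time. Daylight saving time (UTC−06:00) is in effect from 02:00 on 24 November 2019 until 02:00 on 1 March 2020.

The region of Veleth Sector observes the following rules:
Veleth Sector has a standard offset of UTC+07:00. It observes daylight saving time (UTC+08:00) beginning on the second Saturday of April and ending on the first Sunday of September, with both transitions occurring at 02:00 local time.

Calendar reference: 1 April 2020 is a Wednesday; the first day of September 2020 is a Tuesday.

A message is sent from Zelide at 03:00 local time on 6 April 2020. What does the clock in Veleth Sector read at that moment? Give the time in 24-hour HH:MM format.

17:00

6 April 2020 is outside the daylight-saving period (24 November 2019 – 1 March 2020), so Zelide is on standard time, UTC−07:00.
03:00 Zelide + 7h = 10:00 UTC.
1 April 2020 is a Wednesday, so the first Saturday is April 4 and the second is April 11.
1 September 2020 is a Tuesday, so the first Sunday is September 6.
At the standard offset (UTC+07:00), 10:00 UTC + 7h = 17:00 Veleth Sector standard time.
The standard-time date in Veleth Sector, 6 April 2020, is outside the daylight-saving period (11 April – 6 September), so Veleth Sector is on standard time, UTC+07:00.
10:00 UTC + 7h = 17:00 Veleth Sector.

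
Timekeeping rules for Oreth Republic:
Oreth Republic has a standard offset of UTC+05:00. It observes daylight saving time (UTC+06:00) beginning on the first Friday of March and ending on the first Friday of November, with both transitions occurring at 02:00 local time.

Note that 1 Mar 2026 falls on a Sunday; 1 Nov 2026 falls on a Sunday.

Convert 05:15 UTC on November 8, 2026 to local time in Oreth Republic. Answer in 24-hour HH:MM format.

1 March 2026 is a Sunday, so the first Friday is March 6.
1 November 2026 is a Sunday, so the first Friday is November 6.
At the standard offset (UTC+05:00), 05:15 UTC + 5h = 10:15 Oreth Republic standard time.
The standard-time date in Oreth Republic, November 8, 2026, does not fall between 6 March and 6 November, so daylight saving is not in effect and Oreth Republic is at UTC+05:00.
05:15 UTC + 5h = 10:15 local.

10:15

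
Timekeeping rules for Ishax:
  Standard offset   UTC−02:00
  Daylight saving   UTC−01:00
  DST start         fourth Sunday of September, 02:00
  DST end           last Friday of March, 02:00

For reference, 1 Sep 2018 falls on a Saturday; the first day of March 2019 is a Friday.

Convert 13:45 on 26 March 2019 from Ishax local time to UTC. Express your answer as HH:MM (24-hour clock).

14:45

1 September 2018 is a Saturday, so the first Sunday is September 2 and the fourth is September 23.
1 March 2019 is a Friday, so Fridays fall on 1, 8, 15, 22, 29; the last is March 29.
26 March 2019 lies within the daylight-saving period (23 September 2018 – 29 March 2019), so Ishax is on daylight time, UTC−01:00.
13:45 local + 1h = 14:45 UTC.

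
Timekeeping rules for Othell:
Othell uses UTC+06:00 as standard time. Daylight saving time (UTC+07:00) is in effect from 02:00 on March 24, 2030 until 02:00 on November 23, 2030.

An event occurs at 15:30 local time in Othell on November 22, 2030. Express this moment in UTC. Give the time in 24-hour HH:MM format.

08:30

November 22, 2030 falls between 24 March and 23 November, so daylight saving is in effect and Othell is at UTC+07:00.
15:30 local − 7h = 08:30 UTC.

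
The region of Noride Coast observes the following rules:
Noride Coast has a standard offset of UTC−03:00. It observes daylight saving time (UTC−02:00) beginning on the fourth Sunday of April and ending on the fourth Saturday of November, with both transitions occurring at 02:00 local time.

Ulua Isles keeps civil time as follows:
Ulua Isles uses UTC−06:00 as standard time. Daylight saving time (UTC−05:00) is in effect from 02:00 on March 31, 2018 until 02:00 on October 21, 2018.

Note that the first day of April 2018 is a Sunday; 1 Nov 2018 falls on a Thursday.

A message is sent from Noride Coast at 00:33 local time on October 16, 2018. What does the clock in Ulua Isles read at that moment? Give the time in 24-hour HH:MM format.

1 April 2018 is a Sunday, so the first Sunday is April 1 and the fourth is April 22.
1 November 2018 is a Thursday, so the first Saturday is November 3 and the fourth is November 24.
Daylight saving runs 22 April – 24 November; October 16, 2018 is inside that window, so Noride Coast is at UTC−02:00.
00:33 Noride Coast + 2h = 02:33 UTC.
At the standard offset (UTC−06:00), 02:33 UTC − 6h = 20:33 Ulua Isles standard time (rolling into the previous day, 15 October 2018).
The standard-time date in Ulua Isles, October 15, 2018, falls between 31 March and 21 October, so daylight saving is in effect and Ulua Isles is at UTC−05:00.
02:33 UTC − 5h = 21:33 Ulua Isles (rolling into the previous day, 15 October 2018).

21:33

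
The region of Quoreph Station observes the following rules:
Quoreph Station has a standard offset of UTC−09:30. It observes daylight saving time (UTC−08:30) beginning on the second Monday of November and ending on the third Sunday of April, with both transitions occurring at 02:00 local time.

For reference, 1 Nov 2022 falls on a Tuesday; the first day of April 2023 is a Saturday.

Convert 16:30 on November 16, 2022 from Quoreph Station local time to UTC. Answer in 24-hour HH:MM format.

01:00

1 November 2022 is a Tuesday, so the first Monday is November 7 and the second is November 14.
1 April 2023 is a Saturday, so the first Sunday is April 2 and the third is April 16.
Daylight saving runs 14 November 2022 – 16 April 2023; November 16, 2022 is inside that window, so Quoreph Station is at UTC−08:30.
16:30 local + 8h30m = 01:00 UTC (rolling into the next day, 17 November 2022).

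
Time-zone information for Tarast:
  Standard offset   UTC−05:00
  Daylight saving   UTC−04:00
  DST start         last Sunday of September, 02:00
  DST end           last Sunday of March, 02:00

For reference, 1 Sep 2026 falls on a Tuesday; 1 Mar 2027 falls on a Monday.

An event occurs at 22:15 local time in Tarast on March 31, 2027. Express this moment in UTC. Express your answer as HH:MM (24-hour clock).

1 September 2026 is a Tuesday, so Sundays fall on 6, 13, 20, 27; the last is September 27.
1 March 2027 is a Monday, so Sundays fall on 7, 14, 21, 28; the last is March 28.
March 31, 2027 does not fall between 27 September 2026 and 28 March 2027, so daylight saving is not in effect and Tarast is at UTC−05:00.
22:15 local + 5h = 03:15 UTC (rolling into the next day, 1 April 2027).

03:15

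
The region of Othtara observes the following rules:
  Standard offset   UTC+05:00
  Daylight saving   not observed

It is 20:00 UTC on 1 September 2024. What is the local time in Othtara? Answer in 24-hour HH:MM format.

Othtara stays on UTC+05:00 all year.
20:00 UTC + 5h = 01:00 local (rolling into the next day, 2 September 2024).

01:00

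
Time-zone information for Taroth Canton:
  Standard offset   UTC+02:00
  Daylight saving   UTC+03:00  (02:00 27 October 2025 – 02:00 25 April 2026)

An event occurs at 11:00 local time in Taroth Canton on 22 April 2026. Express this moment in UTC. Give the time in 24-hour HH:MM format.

08:00

22 April 2026 falls between 27 October 2025 and 25 April 2026, so daylight saving is in effect and Taroth Canton is at UTC+03:00.
11:00 local − 3h = 08:00 UTC.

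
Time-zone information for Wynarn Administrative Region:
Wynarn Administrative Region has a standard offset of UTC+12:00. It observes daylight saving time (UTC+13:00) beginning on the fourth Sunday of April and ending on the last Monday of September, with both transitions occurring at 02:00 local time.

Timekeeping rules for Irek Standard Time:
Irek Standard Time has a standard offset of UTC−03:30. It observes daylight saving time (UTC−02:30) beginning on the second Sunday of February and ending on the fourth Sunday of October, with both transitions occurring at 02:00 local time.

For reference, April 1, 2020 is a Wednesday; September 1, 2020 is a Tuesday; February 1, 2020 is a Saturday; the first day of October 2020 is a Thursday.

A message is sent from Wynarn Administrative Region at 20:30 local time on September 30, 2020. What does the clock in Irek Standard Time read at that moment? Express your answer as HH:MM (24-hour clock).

1 April 2020 is a Wednesday, so the first Sunday is April 5 and the fourth is April 26.
1 September 2020 is a Tuesday, so Mondays fall on 7, 14, 21, 28; the last is September 28.
September 30, 2020 is outside the daylight-saving period (26 April – 28 September), so Wynarn Administrative Region is on standard time, UTC+12:00.
20:30 Wynarn Administrative Region − 12h = 08:30 UTC.
1 February 2020 is a Saturday, so the first Sunday is February 2 and the second is February 9.
1 October 2020 is a Thursday, so the first Sunday is October 4 and the fourth is October 25.
At the standard offset (UTC−03:30), 08:30 UTC − 3h30m = 05:00 Irek Standard Time standard time.
The standard-time date in Irek Standard Time, September 30, 2020, lies within the daylight-saving period (9 February – 25 October), so Irek Standard Time is on daylight time, UTC−02:30.
08:30 UTC − 2h30m = 06:00 Irek Standard Time.

06:00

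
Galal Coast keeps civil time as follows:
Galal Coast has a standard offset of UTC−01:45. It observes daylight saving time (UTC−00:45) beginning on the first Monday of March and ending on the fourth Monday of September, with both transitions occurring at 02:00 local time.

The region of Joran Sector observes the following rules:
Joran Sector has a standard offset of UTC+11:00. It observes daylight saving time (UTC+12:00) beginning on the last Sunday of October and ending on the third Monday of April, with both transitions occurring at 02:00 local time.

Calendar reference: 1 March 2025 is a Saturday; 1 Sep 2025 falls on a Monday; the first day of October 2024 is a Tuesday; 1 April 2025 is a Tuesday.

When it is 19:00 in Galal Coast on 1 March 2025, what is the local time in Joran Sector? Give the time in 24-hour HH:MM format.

08:45

1 March 2025 is a Saturday, so the first Monday is March 3.
1 September 2025 is a Monday, so the first Monday is September 1 and the fourth is September 22.
Daylight saving runs 3 March – 22 September; 1 March 2025 is outside that window, so Galal Coast is on standard time at UTC−01:45.
19:00 Galal Coast + 1h45m = 20:45 UTC.
1 October 2024 is a Tuesday, so Sundays fall on 6, 13, 20, 27; the last is October 27.
1 April 2025 is a Tuesday, so the first Monday is April 7 and the third is April 21.
At the standard offset (UTC+11:00), 20:45 UTC + 11h = 07:45 Joran Sector standard time (rolling into the next day, 2 March 2025).
The standard-time date in Joran Sector, 2 March 2025, lies within the daylight-saving period (27 October 2024 – 21 April 2025), so Joran Sector is on daylight time, UTC+12:00.
20:45 UTC + 12h = 08:45 Joran Sector (rolling into the next day, 2 March 2025).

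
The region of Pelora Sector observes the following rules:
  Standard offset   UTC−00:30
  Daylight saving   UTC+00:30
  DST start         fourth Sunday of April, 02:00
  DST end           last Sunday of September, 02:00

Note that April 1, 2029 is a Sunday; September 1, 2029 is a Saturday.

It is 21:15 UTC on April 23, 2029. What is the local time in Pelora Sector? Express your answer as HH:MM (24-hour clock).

1 April 2029 is a Sunday, so the first Sunday is April 1 and the fourth is April 22.
1 September 2029 is a Saturday, so Sundays fall on 2, 9, 16, 23, 30; the last is September 30.
At the standard offset (UTC−00:30), 21:15 UTC − 0h30m = 20:45 Pelora Sector standard time.
The standard-time date in Pelora Sector, April 23, 2029, falls between 22 April and 30 September, so daylight saving is in effect and Pelora Sector is at UTC+00:30.
21:15 UTC + 0h30m = 21:45 local.

21:45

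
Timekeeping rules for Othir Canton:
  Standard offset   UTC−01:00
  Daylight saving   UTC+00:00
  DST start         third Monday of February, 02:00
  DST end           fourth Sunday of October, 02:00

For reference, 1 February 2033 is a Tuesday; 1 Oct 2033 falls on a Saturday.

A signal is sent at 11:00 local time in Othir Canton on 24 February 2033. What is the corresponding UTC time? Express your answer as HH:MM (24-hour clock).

1 February 2033 is a Tuesday, so the first Monday is February 7 and the third is February 21.
1 October 2033 is a Saturday, so the first Sunday is October 2 and the fourth is October 23.
24 February 2033 lies within the daylight-saving period (21 February – 23 October), so Othir Canton is on daylight time, UTC+00:00.
11:00 local − 0h = 11:00 UTC.

11:00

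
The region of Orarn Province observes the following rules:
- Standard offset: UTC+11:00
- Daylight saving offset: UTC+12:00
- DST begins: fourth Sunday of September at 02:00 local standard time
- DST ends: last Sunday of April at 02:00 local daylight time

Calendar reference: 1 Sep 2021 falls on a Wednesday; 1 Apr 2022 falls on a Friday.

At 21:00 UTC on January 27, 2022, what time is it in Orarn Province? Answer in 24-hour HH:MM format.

1 September 2021 is a Wednesday, so the first Sunday is September 5 and the fourth is September 26.
1 April 2022 is a Friday, so Sundays fall on 3, 10, 17, 24; the last is April 24.
At the standard offset (UTC+11:00), 21:00 UTC + 11h = 08:00 Orarn Province standard time (rolling into the next day, 28 January 2022).
The standard-time date in Orarn Province, January 28, 2022, falls between 26 September 2021 and 24 April 2022, so daylight saving is in effect and Orarn Province is at UTC+12:00.
21:00 UTC + 12h = 09:00 local (rolling into the next day, 28 January 2022).

09:00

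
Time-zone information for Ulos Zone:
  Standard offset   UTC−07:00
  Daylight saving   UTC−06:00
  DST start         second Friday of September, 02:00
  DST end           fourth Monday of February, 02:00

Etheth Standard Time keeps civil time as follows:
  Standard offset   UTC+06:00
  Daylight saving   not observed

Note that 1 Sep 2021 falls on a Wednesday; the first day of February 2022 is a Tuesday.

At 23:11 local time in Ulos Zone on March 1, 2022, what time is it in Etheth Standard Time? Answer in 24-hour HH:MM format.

1 September 2021 is a Wednesday, so the first Friday is September 3 and the second is September 10.
1 February 2022 is a Tuesday, so the first Monday is February 7 and the fourth is February 28.
March 1, 2022 is outside the daylight-saving period (10 September 2021 – 28 February 2022), so Ulos Zone is on standard time, UTC−07:00.
23:11 Ulos Zone + 7h = 06:11 UTC (rolling into the next day, 2 March 2022).
Etheth Standard Time has no daylight saving, so its offset is UTC+06:00 year-round.
06:11 UTC + 6h = 12:11 Etheth Standard Time.

12:11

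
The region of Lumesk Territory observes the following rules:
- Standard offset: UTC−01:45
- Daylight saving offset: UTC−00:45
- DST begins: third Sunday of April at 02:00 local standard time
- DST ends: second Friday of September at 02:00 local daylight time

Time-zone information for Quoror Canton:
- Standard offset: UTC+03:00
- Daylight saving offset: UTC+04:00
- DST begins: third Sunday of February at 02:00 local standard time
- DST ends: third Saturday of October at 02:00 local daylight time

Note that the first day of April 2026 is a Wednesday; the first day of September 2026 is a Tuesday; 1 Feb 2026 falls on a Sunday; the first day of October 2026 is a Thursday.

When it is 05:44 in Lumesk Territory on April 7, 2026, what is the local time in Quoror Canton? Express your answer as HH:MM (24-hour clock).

1 April 2026 is a Wednesday, so the first Sunday is April 5 and the third is April 19.
1 September 2026 is a Tuesday, so the first Friday is September 4 and the second is September 11.
April 7, 2026 does not fall between 19 April and 11 September, so daylight saving is not in effect and Lumesk Territory is at UTC−01:45.
05:44 Lumesk Territory + 1h45m = 07:29 UTC.
1 February 2026 is a Sunday, so the first Sunday is February 1 and the third is February 15.
1 October 2026 is a Thursday, so the first Saturday is October 3 and the third is October 17.
At the standard offset (UTC+03:00), 07:29 UTC + 3h = 10:29 Quoror Canton standard time.
The standard-time date in Quoror Canton, April 7, 2026, falls between 15 February and 17 October, so daylight saving is in effect and Quoror Canton is at UTC+04:00.
07:29 UTC + 4h = 11:29 Quoror Canton.

11:29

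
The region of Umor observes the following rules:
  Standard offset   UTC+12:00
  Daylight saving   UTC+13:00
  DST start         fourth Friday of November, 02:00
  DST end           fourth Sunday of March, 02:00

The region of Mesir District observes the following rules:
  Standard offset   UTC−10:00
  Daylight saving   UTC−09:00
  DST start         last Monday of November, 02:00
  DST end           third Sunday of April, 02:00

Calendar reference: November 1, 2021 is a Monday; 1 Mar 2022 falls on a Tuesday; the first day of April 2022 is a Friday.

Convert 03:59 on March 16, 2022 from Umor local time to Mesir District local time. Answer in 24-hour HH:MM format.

05:59

1 November 2021 is a Monday, so the first Friday is November 5 and the fourth is November 26.
1 March 2022 is a Tuesday, so the first Sunday is March 6 and the fourth is March 27.
Daylight saving runs 26 November 2021 – 27 March 2022; March 16, 2022 is inside that window, so Umor is at UTC+13:00.
03:59 Umor − 13h = 14:59 UTC (rolling into the previous day, 15 March 2022).
1 November 2021 is a Monday, so Mondays fall on 1, 8, 15, 22, 29; the last is November 29.
1 April 2022 is a Friday, so the first Sunday is April 3 and the third is April 17.
At the standard offset (UTC−10:00), 14:59 UTC − 10h = 04:59 Mesir District standard time.
Daylight saving runs 29 November 2021 – 17 April 2022; the standard-time date in Mesir District, March 15, 2022, is inside that window, so Mesir District is at UTC−09:00.
14:59 UTC − 9h = 05:59 Mesir District.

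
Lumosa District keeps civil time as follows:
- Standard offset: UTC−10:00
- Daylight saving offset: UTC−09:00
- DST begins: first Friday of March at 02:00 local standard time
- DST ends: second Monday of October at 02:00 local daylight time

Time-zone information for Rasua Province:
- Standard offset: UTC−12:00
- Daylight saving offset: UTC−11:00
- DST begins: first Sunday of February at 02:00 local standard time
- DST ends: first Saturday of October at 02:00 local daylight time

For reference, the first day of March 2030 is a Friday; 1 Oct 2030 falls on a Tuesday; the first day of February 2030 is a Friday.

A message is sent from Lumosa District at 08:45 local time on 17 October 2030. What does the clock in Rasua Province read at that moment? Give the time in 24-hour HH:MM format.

06:45

1 March 2030 is a Friday, so the first Friday is March 1.
1 October 2030 is a Tuesday, so the first Monday is October 7 and the second is October 14.
17 October 2030 is outside the daylight-saving period (1 March – 14 October), so Lumosa District is on standard time, UTC−10:00.
08:45 Lumosa District + 10h = 18:45 UTC.
1 February 2030 is a Friday, so the first Sunday is February 3.
1 October 2030 is a Tuesday, so the first Saturday is October 5.
At the standard offset (UTC−12:00), 18:45 UTC − 12h = 06:45 Rasua Province standard time.
The standard-time date in Rasua Province, 17 October 2030, is outside the daylight-saving period (3 February – 5 October), so Rasua Province is on standard time, UTC−12:00.
18:45 UTC − 12h = 06:45 Rasua Province.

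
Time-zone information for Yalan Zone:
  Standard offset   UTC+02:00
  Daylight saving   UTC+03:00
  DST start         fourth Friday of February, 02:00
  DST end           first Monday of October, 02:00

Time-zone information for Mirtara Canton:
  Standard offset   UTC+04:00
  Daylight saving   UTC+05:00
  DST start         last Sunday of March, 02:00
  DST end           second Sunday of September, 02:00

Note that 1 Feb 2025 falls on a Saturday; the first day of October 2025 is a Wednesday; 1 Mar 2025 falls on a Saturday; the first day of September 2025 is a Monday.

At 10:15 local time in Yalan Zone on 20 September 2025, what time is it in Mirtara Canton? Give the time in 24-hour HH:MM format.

1 February 2025 is a Saturday, so the first Friday is February 7 and the fourth is February 28.
1 October 2025 is a Wednesday, so the first Monday is October 6.
Daylight saving runs 28 February – 6 October; 20 September 2025 is inside that window, so Yalan Zone is at UTC+03:00.
10:15 Yalan Zone − 3h = 07:15 UTC.
1 March 2025 is a Saturday, so Sundays fall on 2, 9, 16, 23, 30; the last is March 30.
1 September 2025 is a Monday, so the first Sunday is September 7 and the second is September 14.
At the standard offset (UTC+04:00), 07:15 UTC + 4h = 11:15 Mirtara Canton standard time.
The standard-time date in Mirtara Canton, 20 September 2025, does not fall between 30 March and 14 September, so daylight saving is not in effect and Mirtara Canton is at UTC+04:00.
07:15 UTC + 4h = 11:15 Mirtara Canton.

11:15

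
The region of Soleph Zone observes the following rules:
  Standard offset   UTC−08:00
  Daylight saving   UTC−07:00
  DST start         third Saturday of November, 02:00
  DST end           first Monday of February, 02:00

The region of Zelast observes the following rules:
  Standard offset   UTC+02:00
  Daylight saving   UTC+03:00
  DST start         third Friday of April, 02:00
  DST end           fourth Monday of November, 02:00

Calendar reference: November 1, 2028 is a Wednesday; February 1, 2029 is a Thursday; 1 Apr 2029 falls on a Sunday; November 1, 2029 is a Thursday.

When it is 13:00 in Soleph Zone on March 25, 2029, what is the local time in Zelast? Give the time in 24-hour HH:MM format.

23:00

1 November 2028 is a Wednesday, so the first Saturday is November 4 and the third is November 18.
1 February 2029 is a Thursday, so the first Monday is February 5.
Daylight saving runs 18 November 2028 – 5 February 2029; March 25, 2029 is outside that window, so Soleph Zone is on standard time at UTC−08:00.
13:00 Soleph Zone + 8h = 21:00 UTC.
1 April 2029 is a Sunday, so the first Friday is April 6 and the third is April 20.
1 November 2029 is a Thursday, so the first Monday is November 5 and the fourth is November 26.
At the standard offset (UTC+02:00), 21:00 UTC + 2h = 23:00 Zelast standard time.
Daylight saving runs 20 April – 26 November; the standard-time date in Zelast, March 25, 2029, is outside that window, so Zelast is on standard time at UTC+02:00.
21:00 UTC + 2h = 23:00 Zelast.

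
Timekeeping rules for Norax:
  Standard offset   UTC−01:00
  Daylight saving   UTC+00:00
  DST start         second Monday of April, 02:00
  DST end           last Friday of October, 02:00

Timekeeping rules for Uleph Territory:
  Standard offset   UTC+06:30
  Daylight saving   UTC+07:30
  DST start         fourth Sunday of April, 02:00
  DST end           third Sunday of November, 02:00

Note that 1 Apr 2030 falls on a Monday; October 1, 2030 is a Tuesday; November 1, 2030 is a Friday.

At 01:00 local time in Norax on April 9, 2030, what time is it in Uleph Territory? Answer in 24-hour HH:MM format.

1 April 2030 is a Monday, so the first Monday is April 1 and the second is April 8.
1 October 2030 is a Tuesday, so Fridays fall on 4, 11, 18, 25; the last is October 25.
Daylight saving runs 8 April – 25 October; April 9, 2030 is inside that window, so Norax is at UTC+00:00.
01:00 Norax − 0h = 01:00 UTC.
1 April 2030 is a Monday, so the first Sunday is April 7 and the fourth is April 28.
1 November 2030 is a Friday, so the first Sunday is November 3 and the third is November 17.
At the standard offset (UTC+06:30), 01:00 UTC + 6h30m = 07:30 Uleph Territory standard time.
The standard-time date in Uleph Territory, April 9, 2030, is outside the daylight-saving period (28 April – 17 November), so Uleph Territory is on standard time, UTC+06:30.
01:00 UTC + 6h30m = 07:30 Uleph Territory.

07:30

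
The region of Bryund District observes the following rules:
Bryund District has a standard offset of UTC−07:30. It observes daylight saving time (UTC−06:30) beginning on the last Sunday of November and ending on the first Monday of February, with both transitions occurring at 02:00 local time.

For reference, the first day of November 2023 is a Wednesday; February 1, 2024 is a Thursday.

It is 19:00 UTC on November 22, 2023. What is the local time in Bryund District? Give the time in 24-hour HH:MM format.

1 November 2023 is a Wednesday, so Sundays fall on 5, 12, 19, 26; the last is November 26.
1 February 2024 is a Thursday, so the first Monday is February 5.
At the standard offset (UTC−07:30), 19:00 UTC − 7h30m = 11:30 Bryund District standard time.
The standard-time date in Bryund District, November 22, 2023, is outside the daylight-saving period (26 November 2023 – 5 February 2024), so Bryund District is on standard time, UTC−07:30.
19:00 UTC − 7h30m = 11:30 local.

11:30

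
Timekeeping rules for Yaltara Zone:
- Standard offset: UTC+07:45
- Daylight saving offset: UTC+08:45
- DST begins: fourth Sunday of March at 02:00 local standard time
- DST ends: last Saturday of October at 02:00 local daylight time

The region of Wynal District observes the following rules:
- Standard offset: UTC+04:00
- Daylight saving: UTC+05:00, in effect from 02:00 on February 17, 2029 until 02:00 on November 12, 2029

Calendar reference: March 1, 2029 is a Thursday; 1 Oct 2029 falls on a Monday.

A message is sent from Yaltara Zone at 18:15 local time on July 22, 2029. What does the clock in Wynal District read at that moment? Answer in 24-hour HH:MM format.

1 March 2029 is a Thursday, so the first Sunday is March 4 and the fourth is March 25.
1 October 2029 is a Monday, so Saturdays fall on 6, 13, 20, 27; the last is October 27.
Daylight saving runs 25 March – 27 October; July 22, 2029 is inside that window, so Yaltara Zone is at UTC+08:45.
18:15 Yaltara Zone − 8h45m = 09:30 UTC.
At the standard offset (UTC+04:00), 09:30 UTC + 4h = 13:30 Wynal District standard time.
The standard-time date in Wynal District, July 22, 2029, lies within the daylight-saving period (17 February – 12 November), so Wynal District is on daylight time, UTC+05:00.
09:30 UTC + 5h = 14:30 Wynal District.

14:30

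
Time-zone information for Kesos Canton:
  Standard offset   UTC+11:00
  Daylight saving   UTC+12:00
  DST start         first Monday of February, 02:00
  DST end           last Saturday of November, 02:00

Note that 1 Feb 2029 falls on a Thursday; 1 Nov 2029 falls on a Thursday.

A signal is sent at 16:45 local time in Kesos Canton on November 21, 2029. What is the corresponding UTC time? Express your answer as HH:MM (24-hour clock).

04:45

1 February 2029 is a Thursday, so the first Monday is February 5.
1 November 2029 is a Thursday, so Saturdays fall on 3, 10, 17, 24; the last is November 24.
Daylight saving runs 5 February – 24 November; November 21, 2029 is inside that window, so Kesos Canton is at UTC+12:00.
16:45 local − 12h = 04:45 UTC.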